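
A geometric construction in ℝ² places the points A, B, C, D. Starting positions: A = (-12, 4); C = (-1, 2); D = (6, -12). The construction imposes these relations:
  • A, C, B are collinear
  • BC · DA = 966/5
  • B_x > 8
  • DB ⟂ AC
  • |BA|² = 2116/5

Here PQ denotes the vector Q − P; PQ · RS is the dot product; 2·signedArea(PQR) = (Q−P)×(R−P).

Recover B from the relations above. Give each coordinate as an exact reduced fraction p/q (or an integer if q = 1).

B = (206/25, 8/25)

1. B_x = 206/25  [A, C, B are collinear ∩ DB ⟂ AC]
2. B_y = 8/25  [A, C, B are collinear ∩ DB ⟂ AC]
   → B = (206/25, 8/25)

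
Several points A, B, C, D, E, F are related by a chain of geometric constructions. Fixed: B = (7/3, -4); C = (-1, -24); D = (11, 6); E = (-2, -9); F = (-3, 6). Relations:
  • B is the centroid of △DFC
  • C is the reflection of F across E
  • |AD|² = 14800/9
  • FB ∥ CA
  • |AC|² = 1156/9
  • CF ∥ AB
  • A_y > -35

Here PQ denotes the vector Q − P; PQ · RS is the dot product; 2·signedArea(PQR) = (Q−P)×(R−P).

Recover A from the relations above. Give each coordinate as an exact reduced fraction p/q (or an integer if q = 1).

A = (13/3, -34)

1. A_x = 13/3  [CF ∥ AB ∩ FB ∥ CA]
2. A_y = -34  [CF ∥ AB ∩ FB ∥ CA]
   → A = (13/3, -34)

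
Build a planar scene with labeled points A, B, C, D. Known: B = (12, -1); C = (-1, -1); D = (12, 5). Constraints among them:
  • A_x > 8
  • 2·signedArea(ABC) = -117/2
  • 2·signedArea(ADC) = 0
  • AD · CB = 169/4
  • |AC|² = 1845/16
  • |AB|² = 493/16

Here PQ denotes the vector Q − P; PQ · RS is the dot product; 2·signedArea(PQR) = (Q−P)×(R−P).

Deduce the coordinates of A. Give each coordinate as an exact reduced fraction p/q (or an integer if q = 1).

A = (35/4, 7/2)

1. A_x = 35/4  [2·signedArea(ADC) = 0 ∩ AD · CB = 169/4]
2. A_y = 7/2  [2·signedArea(ADC) = 0 ∩ AD · CB = 169/4]
   → A = (35/4, 7/2)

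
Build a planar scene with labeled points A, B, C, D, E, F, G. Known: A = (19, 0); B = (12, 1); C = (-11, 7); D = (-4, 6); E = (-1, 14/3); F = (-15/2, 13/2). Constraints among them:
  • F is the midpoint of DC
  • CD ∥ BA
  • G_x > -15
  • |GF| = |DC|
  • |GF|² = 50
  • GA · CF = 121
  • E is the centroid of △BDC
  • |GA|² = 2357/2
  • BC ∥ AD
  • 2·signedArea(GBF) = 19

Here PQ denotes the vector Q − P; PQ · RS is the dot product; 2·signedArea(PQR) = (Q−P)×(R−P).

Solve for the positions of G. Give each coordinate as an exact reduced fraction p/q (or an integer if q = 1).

G = (-29/2, 15/2)

1. G_x = -29/2  [GA · CF = 121 ∩ 2·signedArea(GBF) = 19]
2. G_y = 15/2  [GA · CF = 121 ∩ 2·signedArea(GBF) = 19]
   → G = (-29/2, 15/2)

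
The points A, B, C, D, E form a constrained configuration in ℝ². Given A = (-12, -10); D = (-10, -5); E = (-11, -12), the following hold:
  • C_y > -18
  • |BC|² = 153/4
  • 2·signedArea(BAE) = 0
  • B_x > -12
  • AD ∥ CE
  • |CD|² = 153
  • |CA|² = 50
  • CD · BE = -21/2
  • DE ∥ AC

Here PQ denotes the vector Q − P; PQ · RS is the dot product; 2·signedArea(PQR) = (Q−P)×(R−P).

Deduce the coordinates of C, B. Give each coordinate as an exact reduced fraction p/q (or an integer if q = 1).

1. C_x = -13  [AD ∥ CE ∩ DE ∥ AC]
2. C_y = -17  [AD ∥ CE ∩ DE ∥ AC]
   → C = (-13, -17)
3. B_x = -23/2  [2·signedArea(BAE) = 0 ∩ CD · BE = -21/2]
4. B_y = -11  [2·signedArea(BAE) = 0 ∩ CD · BE = -21/2]
   → B = (-23/2, -11)

B = (-23/2, -11)
C = (-13, -17)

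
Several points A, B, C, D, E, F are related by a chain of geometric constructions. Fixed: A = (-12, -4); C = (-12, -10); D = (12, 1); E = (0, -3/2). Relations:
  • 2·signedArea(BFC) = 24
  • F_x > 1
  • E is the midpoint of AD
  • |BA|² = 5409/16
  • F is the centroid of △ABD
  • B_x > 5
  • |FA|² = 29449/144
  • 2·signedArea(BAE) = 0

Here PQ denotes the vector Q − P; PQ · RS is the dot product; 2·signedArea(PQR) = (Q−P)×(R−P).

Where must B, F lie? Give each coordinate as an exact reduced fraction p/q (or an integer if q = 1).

1. B_x = 6  [line -5/2·x + 12·y + 18 = 0 ∩ |BA|² = 5409/16]
2. B_y = -1/4  [line -5/2·x + 12·y + 18 = 0 ∩ |BA|² = 5409/16]
   → B = (6, -1/4)
3. F_x = 2  [F is the centroid of △ABD]
4. F_y = -13/12  [F is the centroid of △ABD]
   → F = (2, -13/12)

B = (6, -1/4)
F = (2, -13/12)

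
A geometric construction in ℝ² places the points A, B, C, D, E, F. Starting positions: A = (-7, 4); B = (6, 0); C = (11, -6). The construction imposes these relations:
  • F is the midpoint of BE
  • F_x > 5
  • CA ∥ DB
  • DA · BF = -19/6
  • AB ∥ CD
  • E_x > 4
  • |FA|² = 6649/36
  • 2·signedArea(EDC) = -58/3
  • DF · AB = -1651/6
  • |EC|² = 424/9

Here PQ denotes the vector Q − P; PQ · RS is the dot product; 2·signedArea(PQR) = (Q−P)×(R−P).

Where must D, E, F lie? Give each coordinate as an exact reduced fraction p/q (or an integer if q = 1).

D = (24, -10)
E = (5, -8/3)
F = (11/2, -4/3)

1. D_x = 24  [CA ∥ DB ∩ AB ∥ CD]
2. D_y = -10  [CA ∥ DB ∩ AB ∥ CD]
   → D = (24, -10)
3. F_x = 11/2  [DF · AB = -1651/6 ∩ DA · BF = -19/6]
4. F_y = -4/3  [DF · AB = -1651/6 ∩ DA · BF = -19/6]
   → F = (11/2, -4/3)
5. E_x = 5  [2·signedArea(EDC) = -58/3 ∩ F is the midpoint of BE]
6. E_y = -8/3  [2·signedArea(EDC) = -58/3 ∩ F is the midpoint of BE]
   → E = (5, -8/3)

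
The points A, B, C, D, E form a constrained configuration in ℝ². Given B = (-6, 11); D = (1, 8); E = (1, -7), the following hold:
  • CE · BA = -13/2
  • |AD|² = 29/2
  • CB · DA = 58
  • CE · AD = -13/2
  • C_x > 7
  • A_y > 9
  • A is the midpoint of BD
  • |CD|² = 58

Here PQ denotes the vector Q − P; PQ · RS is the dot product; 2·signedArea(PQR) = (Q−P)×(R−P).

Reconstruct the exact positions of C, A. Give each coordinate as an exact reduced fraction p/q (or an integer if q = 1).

A = (-5/2, 19/2)
C = (8, 5)

1. A_x = -5/2  [A is the midpoint of BD]
2. A_y = 19/2  [A is the midpoint of BD]
   → A = (-5/2, 19/2)
3. C_x = 8  [line 7/2·x + -3/2·y + -41/2 = 0 ∩ |CD|² = 58]
4. C_y = 5  [line 7/2·x + -3/2·y + -41/2 = 0 ∩ |CD|² = 58]
   → C = (8, 5)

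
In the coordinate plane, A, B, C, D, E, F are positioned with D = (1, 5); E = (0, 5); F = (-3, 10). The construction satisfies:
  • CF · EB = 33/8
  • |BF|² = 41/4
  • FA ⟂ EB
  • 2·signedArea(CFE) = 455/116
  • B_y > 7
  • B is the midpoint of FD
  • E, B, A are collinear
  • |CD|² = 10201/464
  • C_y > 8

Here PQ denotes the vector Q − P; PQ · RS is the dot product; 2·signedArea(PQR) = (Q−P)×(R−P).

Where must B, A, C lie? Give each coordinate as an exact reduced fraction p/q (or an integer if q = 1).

1. B_x = -1  [B is the midpoint of FD]
2. B_y = 15/2  [B is the midpoint of FD]
   → B = (-1, 15/2)
3. A_x = -62/29  [E, B, A are collinear ∩ FA ⟂ EB]
4. A_y = 300/29  [E, B, A are collinear ∩ FA ⟂ EB]
   → A = (-62/29, 300/29)
5. C_x = -91/58  [2·signedArea(CFE) = 455/116 ∩ CF · EB = 33/8]
6. C_y = 1035/116  [2·signedArea(CFE) = 455/116 ∩ CF · EB = 33/8]
   → C = (-91/58, 1035/116)

A = (-62/29, 300/29)
B = (-1, 15/2)
C = (-91/58, 1035/116)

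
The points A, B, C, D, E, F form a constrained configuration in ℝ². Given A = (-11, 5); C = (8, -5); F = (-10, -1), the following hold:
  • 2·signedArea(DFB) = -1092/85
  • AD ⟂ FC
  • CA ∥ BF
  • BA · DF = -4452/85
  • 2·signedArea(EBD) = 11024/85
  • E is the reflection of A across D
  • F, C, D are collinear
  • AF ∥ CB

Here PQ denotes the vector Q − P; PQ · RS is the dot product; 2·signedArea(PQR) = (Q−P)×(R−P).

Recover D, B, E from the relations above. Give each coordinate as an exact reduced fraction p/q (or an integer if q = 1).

1. D_x = -1039/85  [F, C, D are collinear ∩ AD ⟂ FC]
2. D_y = -43/85  [F, C, D are collinear ∩ AD ⟂ FC]
   → D = (-1039/85, -43/85)
3. B_x = 9  [CA ∥ BF ∩ AF ∥ CB]
4. B_y = -11  [CA ∥ BF ∩ AF ∥ CB]
   → B = (9, -11)
5. E_x = -1143/85  [E is the reflection of A across D]
6. E_y = -511/85  [E is the reflection of A across D]
   → E = (-1143/85, -511/85)

B = (9, -11)
D = (-1039/85, -43/85)
E = (-1143/85, -511/85)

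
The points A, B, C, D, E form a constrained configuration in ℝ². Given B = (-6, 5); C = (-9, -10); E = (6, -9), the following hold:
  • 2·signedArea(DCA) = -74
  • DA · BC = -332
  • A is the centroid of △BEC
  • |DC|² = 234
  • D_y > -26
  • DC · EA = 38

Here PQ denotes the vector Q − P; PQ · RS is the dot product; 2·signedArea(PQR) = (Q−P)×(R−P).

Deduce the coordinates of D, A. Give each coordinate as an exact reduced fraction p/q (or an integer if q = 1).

1. A_x = -3  [A is the centroid of △BEC]
2. A_y = -14/3  [A is the centroid of △BEC]
   → A = (-3, -14/3)
3. D_x = -12  [2·signedArea(DCA) = -74 ∩ DA · BC = -332]
4. D_y = -25  [2·signedArea(DCA) = -74 ∩ DA · BC = -332]
   → D = (-12, -25)

A = (-3, -14/3)
D = (-12, -25)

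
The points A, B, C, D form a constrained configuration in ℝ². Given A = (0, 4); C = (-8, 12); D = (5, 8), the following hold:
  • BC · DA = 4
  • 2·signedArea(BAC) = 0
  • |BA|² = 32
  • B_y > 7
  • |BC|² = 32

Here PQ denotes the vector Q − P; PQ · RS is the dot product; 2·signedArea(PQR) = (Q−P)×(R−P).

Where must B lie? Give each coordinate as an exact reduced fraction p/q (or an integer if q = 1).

1. B_x = -4  [2·signedArea(BAC) = 0 ∩ BC · DA = 4]
2. B_y = 8  [2·signedArea(BAC) = 0 ∩ BC · DA = 4]
   → B = (-4, 8)

B = (-4, 8)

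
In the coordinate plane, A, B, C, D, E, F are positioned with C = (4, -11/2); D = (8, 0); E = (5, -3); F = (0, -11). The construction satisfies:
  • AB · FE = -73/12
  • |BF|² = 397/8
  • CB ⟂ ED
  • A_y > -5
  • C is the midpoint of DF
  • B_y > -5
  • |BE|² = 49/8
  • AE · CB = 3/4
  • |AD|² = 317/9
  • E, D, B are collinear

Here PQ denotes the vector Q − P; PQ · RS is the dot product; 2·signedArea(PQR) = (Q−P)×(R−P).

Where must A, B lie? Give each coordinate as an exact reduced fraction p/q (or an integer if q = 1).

1. B_x = 13/4  [E, D, B are collinear ∩ CB ⟂ ED]
2. B_y = -19/4  [E, D, B are collinear ∩ CB ⟂ ED]
   → B = (13/4, -19/4)
3. A_x = 13/3  [AE · CB = 3/4 ∩ AB · FE = -73/12]
4. A_y = -14/3  [AE · CB = 3/4 ∩ AB · FE = -73/12]
   → A = (13/3, -14/3)

A = (13/3, -14/3)
B = (13/4, -19/4)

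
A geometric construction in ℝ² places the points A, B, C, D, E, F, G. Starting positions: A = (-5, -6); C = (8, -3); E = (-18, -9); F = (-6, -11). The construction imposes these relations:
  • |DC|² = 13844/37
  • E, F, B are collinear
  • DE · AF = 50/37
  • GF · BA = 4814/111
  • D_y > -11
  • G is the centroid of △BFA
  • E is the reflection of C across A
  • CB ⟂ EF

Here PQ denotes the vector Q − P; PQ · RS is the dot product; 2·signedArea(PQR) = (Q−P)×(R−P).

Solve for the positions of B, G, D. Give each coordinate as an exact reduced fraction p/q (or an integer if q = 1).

1. B_x = 234/37  [E, F, B are collinear ∩ CB ⟂ EF]
2. B_y = -483/37  [E, F, B are collinear ∩ CB ⟂ EF]
   → B = (234/37, -483/37)
3. G_x = -173/111  [G is the centroid of △BFA]
4. G_y = -1112/111  [G is the centroid of △BFA]
   → G = (-173/111, -1112/111)
5. D_x = -366/37  [line 1·x + 5·y + 2281/37 = 0 ∩ |DC|² = 13844/37]
6. D_y = -383/37  [line 1·x + 5·y + 2281/37 = 0 ∩ |DC|² = 13844/37]
   → D = (-366/37, -383/37)

B = (234/37, -483/37)
D = (-366/37, -383/37)
G = (-173/111, -1112/111)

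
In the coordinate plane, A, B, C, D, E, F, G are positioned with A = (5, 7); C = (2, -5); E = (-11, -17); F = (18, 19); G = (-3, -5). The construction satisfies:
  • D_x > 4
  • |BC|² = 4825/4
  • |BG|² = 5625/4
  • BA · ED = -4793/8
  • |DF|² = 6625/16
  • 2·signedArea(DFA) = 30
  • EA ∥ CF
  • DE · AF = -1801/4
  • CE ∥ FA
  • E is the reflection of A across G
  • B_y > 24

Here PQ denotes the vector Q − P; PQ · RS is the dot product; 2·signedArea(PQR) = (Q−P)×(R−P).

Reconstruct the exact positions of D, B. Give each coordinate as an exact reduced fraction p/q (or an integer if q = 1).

B = (39/2, 25)
D = (17/4, 4)

1. D_x = 17/4  [2·signedArea(DFA) = 30 ∩ DE · AF = -1801/4]
2. D_y = 4  [2·signedArea(DFA) = 30 ∩ DE · AF = -1801/4]
   → D = (17/4, 4)
3. B_x = 39/2  [line -61/4·x + -21·y + 6579/8 = 0 ∩ |BC|² = 4825/4]
4. B_y = 25  [line -61/4·x + -21·y + 6579/8 = 0 ∩ |BC|² = 4825/4]
   → B = (39/2, 25)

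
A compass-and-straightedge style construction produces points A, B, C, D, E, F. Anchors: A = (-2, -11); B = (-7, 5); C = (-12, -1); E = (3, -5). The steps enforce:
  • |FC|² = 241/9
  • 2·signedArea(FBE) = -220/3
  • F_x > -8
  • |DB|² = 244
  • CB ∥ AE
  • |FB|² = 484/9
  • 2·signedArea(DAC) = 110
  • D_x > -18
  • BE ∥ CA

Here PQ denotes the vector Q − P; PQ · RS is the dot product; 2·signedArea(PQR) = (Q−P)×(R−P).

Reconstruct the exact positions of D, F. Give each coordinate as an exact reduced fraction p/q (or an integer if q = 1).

1. D_x = -17  [line -10·x + -10·y + -240 = 0 ∩ |DB|² = 244]
2. D_y = -7  [line -10·x + -10·y + -240 = 0 ∩ |DB|² = 244]
   → D = (-17, -7)
3. F_x = -7  [line 10·x + 10·y + 280/3 = 0 ∩ |FC|² = 241/9]
4. F_y = -7/3  [line 10·x + 10·y + 280/3 = 0 ∩ |FC|² = 241/9]
   → F = (-7, -7/3)

D = (-17, -7)
F = (-7, -7/3)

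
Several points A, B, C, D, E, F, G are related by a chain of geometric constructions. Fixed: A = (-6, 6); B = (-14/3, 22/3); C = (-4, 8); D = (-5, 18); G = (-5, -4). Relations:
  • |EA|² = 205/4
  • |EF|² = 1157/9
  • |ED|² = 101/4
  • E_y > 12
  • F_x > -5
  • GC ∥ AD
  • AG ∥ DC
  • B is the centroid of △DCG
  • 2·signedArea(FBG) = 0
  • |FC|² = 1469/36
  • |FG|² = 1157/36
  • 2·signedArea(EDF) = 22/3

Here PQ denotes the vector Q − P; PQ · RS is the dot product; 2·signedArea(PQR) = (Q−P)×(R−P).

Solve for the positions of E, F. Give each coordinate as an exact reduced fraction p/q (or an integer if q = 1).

1. F_x = -29/6  [line 34/3·x + -1/3·y + 166/3 = 0 ∩ |FG|² = 1157/36]
2. F_y = 5/3  [line 34/3·x + -1/3·y + 166/3 = 0 ∩ |FG|² = 1157/36]
   → F = (-29/6, 5/3)
3. E_x = -9/2  [line 49/3·x + 1/6·y + 214/3 = 0 ∩ |EA|² = 205/4]
4. E_y = 13  [line 49/3·x + 1/6·y + 214/3 = 0 ∩ |EA|² = 205/4]
   → E = (-9/2, 13)

E = (-9/2, 13)
F = (-29/6, 5/3)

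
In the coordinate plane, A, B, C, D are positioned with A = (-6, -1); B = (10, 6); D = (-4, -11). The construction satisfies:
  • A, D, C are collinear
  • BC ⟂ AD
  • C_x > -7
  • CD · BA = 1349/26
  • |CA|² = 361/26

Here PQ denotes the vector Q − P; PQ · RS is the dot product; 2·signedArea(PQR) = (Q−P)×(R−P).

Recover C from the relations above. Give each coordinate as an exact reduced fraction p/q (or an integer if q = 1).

C = (-175/26, 69/26)

1. C_x = -175/26  [A, D, C are collinear ∩ BC ⟂ AD]
2. C_y = 69/26  [A, D, C are collinear ∩ BC ⟂ AD]
   → C = (-175/26, 69/26)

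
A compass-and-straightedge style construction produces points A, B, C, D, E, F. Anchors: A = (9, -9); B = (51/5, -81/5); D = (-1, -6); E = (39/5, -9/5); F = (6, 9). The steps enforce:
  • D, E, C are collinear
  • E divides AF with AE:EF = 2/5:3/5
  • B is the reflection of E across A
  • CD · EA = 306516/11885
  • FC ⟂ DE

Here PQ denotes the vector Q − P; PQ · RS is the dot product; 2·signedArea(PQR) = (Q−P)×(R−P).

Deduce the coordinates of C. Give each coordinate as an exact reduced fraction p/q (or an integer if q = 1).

C = (25035/2377, -1179/2377)

1. C_x = 25035/2377  [D, E, C are collinear ∩ FC ⟂ DE]
2. C_y = -1179/2377  [D, E, C are collinear ∩ FC ⟂ DE]
   → C = (25035/2377, -1179/2377)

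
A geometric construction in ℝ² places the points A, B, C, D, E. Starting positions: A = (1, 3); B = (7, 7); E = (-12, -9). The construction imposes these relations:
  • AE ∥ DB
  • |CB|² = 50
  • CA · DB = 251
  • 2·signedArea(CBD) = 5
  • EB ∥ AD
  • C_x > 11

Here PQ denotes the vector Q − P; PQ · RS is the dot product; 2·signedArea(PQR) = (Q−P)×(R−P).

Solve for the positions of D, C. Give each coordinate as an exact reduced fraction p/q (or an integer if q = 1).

C = (12, 12)
D = (20, 19)

1. D_x = 20  [AE ∥ DB ∩ EB ∥ AD]
2. D_y = 19  [AE ∥ DB ∩ EB ∥ AD]
   → D = (20, 19)
3. C_x = 12  [CA · DB = 251 ∩ 2·signedArea(CBD) = 5]
4. C_y = 12  [CA · DB = 251 ∩ 2·signedArea(CBD) = 5]
   → C = (12, 12)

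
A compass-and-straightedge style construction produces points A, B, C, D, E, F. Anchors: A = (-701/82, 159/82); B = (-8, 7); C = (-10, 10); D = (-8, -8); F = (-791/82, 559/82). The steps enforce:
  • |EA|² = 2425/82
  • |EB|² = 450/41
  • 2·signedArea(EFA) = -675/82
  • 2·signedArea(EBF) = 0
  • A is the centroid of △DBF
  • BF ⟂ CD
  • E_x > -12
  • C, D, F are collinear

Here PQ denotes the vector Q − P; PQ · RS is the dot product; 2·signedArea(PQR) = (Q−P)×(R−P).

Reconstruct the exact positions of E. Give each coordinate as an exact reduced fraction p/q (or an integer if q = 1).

E = (-463/41, 272/41)

1. E_x = -463/41  [2·signedArea(EBF) = 0 ∩ 2·signedArea(EFA) = -675/82]
2. E_y = 272/41  [2·signedArea(EBF) = 0 ∩ 2·signedArea(EFA) = -675/82]
   → E = (-463/41, 272/41)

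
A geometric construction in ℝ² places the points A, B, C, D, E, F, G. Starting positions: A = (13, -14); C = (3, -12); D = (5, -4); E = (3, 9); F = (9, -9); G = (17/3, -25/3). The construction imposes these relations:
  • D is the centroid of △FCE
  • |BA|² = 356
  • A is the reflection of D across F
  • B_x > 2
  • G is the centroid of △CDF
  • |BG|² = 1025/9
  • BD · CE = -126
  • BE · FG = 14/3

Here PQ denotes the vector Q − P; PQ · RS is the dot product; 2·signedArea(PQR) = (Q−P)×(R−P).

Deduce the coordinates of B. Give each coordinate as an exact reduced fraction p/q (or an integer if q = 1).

1. B_x = 3  [BE · FG = 14/3 ∩ BD · CE = -126]
2. B_y = 2  [BE · FG = 14/3 ∩ BD · CE = -126]
   → B = (3, 2)

B = (3, 2)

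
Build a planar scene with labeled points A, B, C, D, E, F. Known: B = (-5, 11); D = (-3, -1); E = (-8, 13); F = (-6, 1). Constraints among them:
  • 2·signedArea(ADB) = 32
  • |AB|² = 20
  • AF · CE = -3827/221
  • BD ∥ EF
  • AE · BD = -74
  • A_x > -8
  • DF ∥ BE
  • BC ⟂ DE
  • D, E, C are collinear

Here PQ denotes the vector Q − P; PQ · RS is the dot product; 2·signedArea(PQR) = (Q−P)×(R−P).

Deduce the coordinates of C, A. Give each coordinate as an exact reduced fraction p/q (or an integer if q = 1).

A = (-7, 7)
C = (-1553/221, 2271/221)

1. C_x = -1553/221  [D, E, C are collinear ∩ BC ⟂ DE]
2. C_y = 2271/221  [D, E, C are collinear ∩ BC ⟂ DE]
   → C = (-1553/221, 2271/221)
3. A_x = -7  [2·signedArea(ADB) = 32 ∩ AE · BD = -74]
4. A_y = 7  [2·signedArea(ADB) = 32 ∩ AE · BD = -74]
   → A = (-7, 7)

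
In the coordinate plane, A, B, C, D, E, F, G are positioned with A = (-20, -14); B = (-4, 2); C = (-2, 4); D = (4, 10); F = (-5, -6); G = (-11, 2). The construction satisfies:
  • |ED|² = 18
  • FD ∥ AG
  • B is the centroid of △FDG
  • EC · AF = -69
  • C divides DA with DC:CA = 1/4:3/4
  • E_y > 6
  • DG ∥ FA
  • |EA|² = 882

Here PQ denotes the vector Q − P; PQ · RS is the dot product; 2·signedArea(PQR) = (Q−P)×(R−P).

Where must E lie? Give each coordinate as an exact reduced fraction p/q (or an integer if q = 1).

E = (1, 7)

1. E_x = 1  [line -15·x + -8·y + 71 = 0 ∩ |EA|² = 882]
2. E_y = 7  [line -15·x + -8·y + 71 = 0 ∩ |EA|² = 882]
   → E = (1, 7)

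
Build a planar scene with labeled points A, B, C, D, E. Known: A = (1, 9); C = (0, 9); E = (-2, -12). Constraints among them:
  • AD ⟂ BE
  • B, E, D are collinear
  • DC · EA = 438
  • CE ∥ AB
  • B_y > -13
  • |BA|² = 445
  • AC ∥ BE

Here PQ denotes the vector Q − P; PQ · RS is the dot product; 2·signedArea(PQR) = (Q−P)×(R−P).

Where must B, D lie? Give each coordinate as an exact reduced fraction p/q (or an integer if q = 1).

B = (-1, -12)
D = (1, -12)

1. B_x = -1  [AC ∥ BE ∩ CE ∥ AB]
2. B_y = -12  [AC ∥ BE ∩ CE ∥ AB]
   → B = (-1, -12)
3. D_x = 1  [B, E, D are collinear ∩ AD ⟂ BE]
4. D_y = -12  [B, E, D are collinear ∩ AD ⟂ BE]
   → D = (1, -12)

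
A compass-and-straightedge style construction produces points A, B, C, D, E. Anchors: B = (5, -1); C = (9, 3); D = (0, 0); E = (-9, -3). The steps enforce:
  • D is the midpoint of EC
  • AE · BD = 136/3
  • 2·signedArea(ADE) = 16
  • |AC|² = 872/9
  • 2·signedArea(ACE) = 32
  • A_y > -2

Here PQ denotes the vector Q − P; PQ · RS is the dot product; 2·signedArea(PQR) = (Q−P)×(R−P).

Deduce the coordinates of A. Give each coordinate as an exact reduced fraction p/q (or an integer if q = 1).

1. A_x = 1/3  [2·signedArea(ACE) = 32 ∩ AE · BD = 136/3]
2. A_y = -5/3  [2·signedArea(ACE) = 32 ∩ AE · BD = 136/3]
   → A = (1/3, -5/3)

A = (1/3, -5/3)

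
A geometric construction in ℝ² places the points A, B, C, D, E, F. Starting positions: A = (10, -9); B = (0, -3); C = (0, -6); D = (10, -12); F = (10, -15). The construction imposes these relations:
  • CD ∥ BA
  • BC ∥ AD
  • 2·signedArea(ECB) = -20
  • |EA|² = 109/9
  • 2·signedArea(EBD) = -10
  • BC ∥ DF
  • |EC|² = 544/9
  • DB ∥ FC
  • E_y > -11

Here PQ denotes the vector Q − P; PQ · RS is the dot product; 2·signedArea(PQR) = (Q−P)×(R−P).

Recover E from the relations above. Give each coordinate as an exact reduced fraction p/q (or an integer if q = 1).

E = (20/3, -10)

1. E_x = 20/3  [2·signedArea(ECB) = -20 ∩ 2·signedArea(EBD) = -10]
2. E_y = -10  [2·signedArea(ECB) = -20 ∩ 2·signedArea(EBD) = -10]
   → E = (20/3, -10)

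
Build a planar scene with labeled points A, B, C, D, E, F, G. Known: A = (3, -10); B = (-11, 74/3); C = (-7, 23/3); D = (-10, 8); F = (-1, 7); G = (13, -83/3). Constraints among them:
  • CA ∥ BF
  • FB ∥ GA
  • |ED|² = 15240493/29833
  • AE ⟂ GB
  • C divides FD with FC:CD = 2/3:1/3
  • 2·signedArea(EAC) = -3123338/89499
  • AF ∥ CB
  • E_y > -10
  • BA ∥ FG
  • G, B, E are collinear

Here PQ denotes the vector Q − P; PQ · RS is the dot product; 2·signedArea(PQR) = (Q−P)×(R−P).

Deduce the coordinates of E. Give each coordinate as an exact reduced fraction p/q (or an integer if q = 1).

E = (136285/29833, -276874/29833)

1. E_x = 136285/29833  [G, B, E are collinear ∩ AE ⟂ GB]
2. E_y = -276874/29833  [G, B, E are collinear ∩ AE ⟂ GB]
   → E = (136285/29833, -276874/29833)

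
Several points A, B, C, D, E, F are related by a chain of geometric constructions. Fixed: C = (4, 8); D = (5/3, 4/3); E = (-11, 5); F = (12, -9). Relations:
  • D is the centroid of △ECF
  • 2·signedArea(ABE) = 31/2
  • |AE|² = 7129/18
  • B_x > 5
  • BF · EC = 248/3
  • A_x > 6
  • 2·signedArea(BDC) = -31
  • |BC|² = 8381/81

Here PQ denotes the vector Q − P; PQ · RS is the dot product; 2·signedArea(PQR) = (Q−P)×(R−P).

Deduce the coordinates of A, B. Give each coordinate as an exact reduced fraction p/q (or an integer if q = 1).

1. B_x = 46/9  [2·signedArea(BDC) = -31 ∩ BF · EC = 248/3]
2. B_y = -19/9  [2·signedArea(BDC) = -31 ∩ BF · EC = 248/3]
   → B = (46/9, -19/9)
3. A_x = 41/6  [line -64/9·x + -145/9·y + -79/6 = 0 ∩ |AE|² = 7129/18]
4. A_y = -23/6  [line -64/9·x + -145/9·y + -79/6 = 0 ∩ |AE|² = 7129/18]
   → A = (41/6, -23/6)

A = (41/6, -23/6)
B = (46/9, -19/9)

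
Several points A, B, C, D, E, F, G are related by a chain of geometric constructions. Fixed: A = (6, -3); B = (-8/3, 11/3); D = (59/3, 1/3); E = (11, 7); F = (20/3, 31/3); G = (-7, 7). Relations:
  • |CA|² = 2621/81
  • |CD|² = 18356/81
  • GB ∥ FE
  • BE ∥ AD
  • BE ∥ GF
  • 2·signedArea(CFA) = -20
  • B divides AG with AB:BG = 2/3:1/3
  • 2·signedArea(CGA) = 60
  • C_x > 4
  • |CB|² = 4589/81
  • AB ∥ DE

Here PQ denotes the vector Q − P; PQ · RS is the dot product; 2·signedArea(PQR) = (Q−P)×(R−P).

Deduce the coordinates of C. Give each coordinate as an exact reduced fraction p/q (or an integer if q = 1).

C = (43/9, 23/9)

1. C_x = 43/9  [2·signedArea(CFA) = -20 ∩ 2·signedArea(CGA) = 60]
2. C_y = 23/9  [2·signedArea(CFA) = -20 ∩ 2·signedArea(CGA) = 60]
   → C = (43/9, 23/9)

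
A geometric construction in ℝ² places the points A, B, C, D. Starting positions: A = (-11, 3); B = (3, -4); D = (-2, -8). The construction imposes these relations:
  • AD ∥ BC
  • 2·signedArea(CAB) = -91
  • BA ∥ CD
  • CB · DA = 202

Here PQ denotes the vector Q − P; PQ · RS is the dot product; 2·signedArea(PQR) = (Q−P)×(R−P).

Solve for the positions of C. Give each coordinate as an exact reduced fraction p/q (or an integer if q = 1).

C = (12, -15)

1. C_x = 12  [BA ∥ CD ∩ AD ∥ BC]
2. C_y = -15  [BA ∥ CD ∩ AD ∥ BC]
   → C = (12, -15)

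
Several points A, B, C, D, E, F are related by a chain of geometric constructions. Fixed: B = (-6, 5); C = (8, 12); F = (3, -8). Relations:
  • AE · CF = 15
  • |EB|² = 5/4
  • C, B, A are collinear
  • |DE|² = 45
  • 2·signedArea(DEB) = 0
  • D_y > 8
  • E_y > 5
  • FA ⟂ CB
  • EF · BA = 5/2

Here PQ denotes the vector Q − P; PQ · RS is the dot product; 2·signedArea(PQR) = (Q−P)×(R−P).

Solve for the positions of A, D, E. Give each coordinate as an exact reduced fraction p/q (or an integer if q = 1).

A = (-4, 6)
D = (1, 17/2)
E = (-5, 11/2)

1. A_x = -4  [C, B, A are collinear ∩ FA ⟂ CB]
2. A_y = 6  [C, B, A are collinear ∩ FA ⟂ CB]
   → A = (-4, 6)
3. E_x = -5  [EF · BA = 5/2 ∩ AE · CF = 15]
4. E_y = 11/2  [EF · BA = 5/2 ∩ AE · CF = 15]
   → E = (-5, 11/2)
5. D_x = 1  [line 1/2·x + -1·y + 8 = 0 ∩ |DE|² = 45]
6. D_y = 17/2  [line 1/2·x + -1·y + 8 = 0 ∩ |DE|² = 45]
   → D = (1, 17/2)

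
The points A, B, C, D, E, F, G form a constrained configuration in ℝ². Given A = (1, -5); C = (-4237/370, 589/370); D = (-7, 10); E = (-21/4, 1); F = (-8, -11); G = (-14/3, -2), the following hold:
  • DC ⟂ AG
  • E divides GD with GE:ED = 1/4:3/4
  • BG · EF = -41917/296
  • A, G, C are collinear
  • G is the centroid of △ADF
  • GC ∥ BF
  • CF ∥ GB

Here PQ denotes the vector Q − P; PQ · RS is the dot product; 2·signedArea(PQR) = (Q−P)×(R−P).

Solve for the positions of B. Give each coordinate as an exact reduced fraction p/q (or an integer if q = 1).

1. B_x = -1349/1110  [GC ∥ BF ∩ CF ∥ GB]
2. B_y = -5399/370  [GC ∥ BF ∩ CF ∥ GB]
   → B = (-1349/1110, -5399/370)

B = (-1349/1110, -5399/370)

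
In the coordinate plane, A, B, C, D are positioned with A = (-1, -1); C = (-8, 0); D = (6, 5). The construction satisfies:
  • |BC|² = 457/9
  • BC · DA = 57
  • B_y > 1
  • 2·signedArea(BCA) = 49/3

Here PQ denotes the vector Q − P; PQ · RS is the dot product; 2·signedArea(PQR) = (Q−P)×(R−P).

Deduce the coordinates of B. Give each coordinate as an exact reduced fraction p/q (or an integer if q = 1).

B = (-1, 4/3)

1. B_x = -1  [2·signedArea(BCA) = 49/3 ∩ BC · DA = 57]
2. B_y = 4/3  [2·signedArea(BCA) = 49/3 ∩ BC · DA = 57]
   → B = (-1, 4/3)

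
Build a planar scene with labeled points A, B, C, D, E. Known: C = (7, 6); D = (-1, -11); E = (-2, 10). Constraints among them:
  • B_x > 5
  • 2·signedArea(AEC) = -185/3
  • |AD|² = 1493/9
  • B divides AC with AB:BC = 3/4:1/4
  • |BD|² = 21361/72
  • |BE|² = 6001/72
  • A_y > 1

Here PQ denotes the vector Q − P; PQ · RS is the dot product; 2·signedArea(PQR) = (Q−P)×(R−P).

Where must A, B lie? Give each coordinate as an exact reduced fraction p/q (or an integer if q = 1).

A = (4/3, 5/3)
B = (67/12, 59/12)

1. A_x = 4/3  [line 4·x + 9·y + -61/3 = 0 ∩ |AD|² = 1493/9]
2. A_y = 5/3  [line 4·x + 9·y + -61/3 = 0 ∩ |AD|² = 1493/9]
   → A = (4/3, 5/3)
3. B_x = 67/12  [B divides AC with AB:BC = 3/4:1/4]
4. B_y = 59/12  [B divides AC with AB:BC = 3/4:1/4]
   → B = (67/12, 59/12)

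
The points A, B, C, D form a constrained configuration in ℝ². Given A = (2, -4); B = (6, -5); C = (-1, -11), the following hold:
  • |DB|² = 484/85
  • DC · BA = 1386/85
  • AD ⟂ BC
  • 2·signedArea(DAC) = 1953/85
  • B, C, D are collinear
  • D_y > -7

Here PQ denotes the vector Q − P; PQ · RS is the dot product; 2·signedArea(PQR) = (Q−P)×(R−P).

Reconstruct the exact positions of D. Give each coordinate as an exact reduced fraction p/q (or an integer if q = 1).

1. D_x = 356/85  [B, C, D are collinear ∩ AD ⟂ BC]
2. D_y = -557/85  [B, C, D are collinear ∩ AD ⟂ BC]
   → D = (356/85, -557/85)

D = (356/85, -557/85)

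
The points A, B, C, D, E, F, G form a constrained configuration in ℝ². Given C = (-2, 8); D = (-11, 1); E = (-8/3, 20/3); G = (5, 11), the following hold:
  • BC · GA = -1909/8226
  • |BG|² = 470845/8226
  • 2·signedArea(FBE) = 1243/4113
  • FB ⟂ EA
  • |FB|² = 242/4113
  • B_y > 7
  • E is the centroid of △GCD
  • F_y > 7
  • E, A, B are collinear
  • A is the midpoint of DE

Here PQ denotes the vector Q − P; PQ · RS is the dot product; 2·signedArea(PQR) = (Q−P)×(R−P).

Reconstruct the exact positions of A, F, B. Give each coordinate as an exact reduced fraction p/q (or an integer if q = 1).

1. A_x = -41/6  [A is the midpoint of DE]
2. A_y = 23/6  [A is the midpoint of DE]
   → A = (-41/6, 23/6)
3. B_x = -4487/2742  [E, A, B are collinear ∩ BC · GA = -1909/8226]
4. B_y = 20201/2742  [E, A, B are collinear ∩ BC · GA = -1909/8226]
   → B = (-4487/2742, 20201/2742)
5. F_x = -3/2  [2·signedArea(FBE) = 1243/4113 ∩ FB ⟂ EA]
6. F_y = 43/6  [2·signedArea(FBE) = 1243/4113 ∩ FB ⟂ EA]
   → F = (-3/2, 43/6)

A = (-41/6, 23/6)
B = (-4487/2742, 20201/2742)
F = (-3/2, 43/6)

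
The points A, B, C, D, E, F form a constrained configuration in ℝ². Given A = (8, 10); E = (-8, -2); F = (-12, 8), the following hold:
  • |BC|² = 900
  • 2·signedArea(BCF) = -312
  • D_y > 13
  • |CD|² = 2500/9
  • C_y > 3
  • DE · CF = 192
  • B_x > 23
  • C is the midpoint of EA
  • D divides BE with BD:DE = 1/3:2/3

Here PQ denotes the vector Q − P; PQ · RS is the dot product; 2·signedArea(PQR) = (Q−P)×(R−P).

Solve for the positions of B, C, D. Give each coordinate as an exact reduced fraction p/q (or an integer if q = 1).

B = (24, 22)
C = (0, 4)
D = (40/3, 14)

1. C_x = 0  [C is the midpoint of EA]
2. C_y = 4  [C is the midpoint of EA]
   → C = (0, 4)
3. D_x = 40/3  [line 12·x + -4·y + -104 = 0 ∩ |CD|² = 2500/9]
4. D_y = 14  [line 12·x + -4·y + -104 = 0 ∩ |CD|² = 2500/9]
   → D = (40/3, 14)
5. B_x = 24  [2·signedArea(BCF) = -312 ∩ D divides BE with BD:DE = 1/3:2/3]
6. B_y = 22  [2·signedArea(BCF) = -312 ∩ D divides BE with BD:DE = 1/3:2/3]
   → B = (24, 22)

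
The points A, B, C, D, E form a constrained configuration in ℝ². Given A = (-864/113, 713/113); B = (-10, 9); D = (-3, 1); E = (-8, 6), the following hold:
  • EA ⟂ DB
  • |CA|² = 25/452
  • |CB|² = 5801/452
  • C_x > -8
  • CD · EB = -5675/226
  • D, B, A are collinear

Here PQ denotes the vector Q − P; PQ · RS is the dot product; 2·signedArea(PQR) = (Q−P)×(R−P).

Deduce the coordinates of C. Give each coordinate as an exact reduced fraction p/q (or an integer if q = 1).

1. C_x = -884/113  [line 2·x + -3·y + 7709/226 = 0 ∩ |CB|² = 5801/452]
2. C_y = 1391/226  [line 2·x + -3·y + 7709/226 = 0 ∩ |CB|² = 5801/452]
   → C = (-884/113, 1391/226)

C = (-884/113, 1391/226)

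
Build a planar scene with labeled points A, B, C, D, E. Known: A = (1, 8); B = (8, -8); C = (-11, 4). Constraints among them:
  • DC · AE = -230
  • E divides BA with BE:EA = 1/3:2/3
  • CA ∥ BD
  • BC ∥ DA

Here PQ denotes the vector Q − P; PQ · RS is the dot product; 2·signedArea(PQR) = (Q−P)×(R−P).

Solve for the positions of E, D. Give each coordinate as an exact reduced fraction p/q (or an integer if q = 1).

D = (20, -4)
E = (17/3, -8/3)

1. E_x = 17/3  [E divides BA with BE:EA = 1/3:2/3]
2. E_y = -8/3  [E divides BA with BE:EA = 1/3:2/3]
   → E = (17/3, -8/3)
3. D_x = 20  [BC ∥ DA ∩ CA ∥ BD]
4. D_y = -4  [BC ∥ DA ∩ CA ∥ BD]
   → D = (20, -4)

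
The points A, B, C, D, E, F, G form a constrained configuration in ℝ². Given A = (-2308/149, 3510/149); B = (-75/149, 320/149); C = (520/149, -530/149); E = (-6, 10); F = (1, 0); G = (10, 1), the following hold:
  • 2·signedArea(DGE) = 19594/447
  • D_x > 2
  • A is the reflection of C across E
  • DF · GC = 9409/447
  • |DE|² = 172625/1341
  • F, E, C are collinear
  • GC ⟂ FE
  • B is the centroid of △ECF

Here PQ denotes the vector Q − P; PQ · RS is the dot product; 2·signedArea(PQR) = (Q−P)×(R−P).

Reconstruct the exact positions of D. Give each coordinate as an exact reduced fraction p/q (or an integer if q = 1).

D = (372/149, 1109/447)

1. D_x = 372/149  [2·signedArea(DGE) = 19594/447 ∩ DF · GC = 9409/447]
2. D_y = 1109/447  [2·signedArea(DGE) = 19594/447 ∩ DF · GC = 9409/447]
   → D = (372/149, 1109/447)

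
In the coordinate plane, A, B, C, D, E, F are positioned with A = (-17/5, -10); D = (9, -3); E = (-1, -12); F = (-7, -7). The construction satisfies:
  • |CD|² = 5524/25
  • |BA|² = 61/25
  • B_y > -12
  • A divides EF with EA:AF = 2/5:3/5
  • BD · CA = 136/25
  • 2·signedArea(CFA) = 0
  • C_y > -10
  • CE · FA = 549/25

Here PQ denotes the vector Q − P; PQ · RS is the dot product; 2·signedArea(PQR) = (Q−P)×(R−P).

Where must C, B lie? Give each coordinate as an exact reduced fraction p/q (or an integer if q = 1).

B = (-11/5, -11)
C = (-23/5, -9)

1. C_x = -23/5  [2·signedArea(CFA) = 0 ∩ CE · FA = 549/25]
2. C_y = -9  [2·signedArea(CFA) = 0 ∩ CE · FA = 549/25]
   → C = (-23/5, -9)
3. B_x = -11/5  [line -6/5·x + 1·y + 209/25 = 0 ∩ |BA|² = 61/25]
4. B_y = -11  [line -6/5·x + 1·y + 209/25 = 0 ∩ |BA|² = 61/25]
   → B = (-11/5, -11)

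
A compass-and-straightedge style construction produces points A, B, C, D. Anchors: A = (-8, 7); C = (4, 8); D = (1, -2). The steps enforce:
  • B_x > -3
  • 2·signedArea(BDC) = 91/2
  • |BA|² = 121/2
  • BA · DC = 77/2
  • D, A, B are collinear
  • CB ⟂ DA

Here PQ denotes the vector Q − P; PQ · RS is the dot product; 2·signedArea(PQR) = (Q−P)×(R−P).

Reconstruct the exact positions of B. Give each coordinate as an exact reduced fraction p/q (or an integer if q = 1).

B = (-5/2, 3/2)

1. B_x = -5/2  [D, A, B are collinear ∩ CB ⟂ DA]
2. B_y = 3/2  [D, A, B are collinear ∩ CB ⟂ DA]
   → B = (-5/2, 3/2)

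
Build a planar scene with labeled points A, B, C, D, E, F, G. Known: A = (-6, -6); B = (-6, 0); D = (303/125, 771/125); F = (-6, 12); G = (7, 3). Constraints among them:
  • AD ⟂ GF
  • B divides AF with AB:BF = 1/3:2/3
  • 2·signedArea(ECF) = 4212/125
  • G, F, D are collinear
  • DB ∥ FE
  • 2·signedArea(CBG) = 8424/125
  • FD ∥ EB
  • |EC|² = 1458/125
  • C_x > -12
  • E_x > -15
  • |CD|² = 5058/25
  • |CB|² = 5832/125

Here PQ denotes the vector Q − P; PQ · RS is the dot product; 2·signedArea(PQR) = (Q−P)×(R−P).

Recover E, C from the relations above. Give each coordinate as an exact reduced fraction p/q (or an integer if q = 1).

1. E_x = -1803/125  [FD ∥ EB ∩ DB ∥ FE]
2. E_y = 729/125  [FD ∥ EB ∩ DB ∥ FE]
   → E = (-1803/125, 729/125)
3. C_x = -1452/125  [2·signedArea(CBG) = 8424/125 ∩ 2·signedArea(ECF) = 4212/125]
4. C_y = 486/125  [2·signedArea(CBG) = 8424/125 ∩ 2·signedArea(ECF) = 4212/125]
   → C = (-1452/125, 486/125)

C = (-1452/125, 486/125)
E = (-1803/125, 729/125)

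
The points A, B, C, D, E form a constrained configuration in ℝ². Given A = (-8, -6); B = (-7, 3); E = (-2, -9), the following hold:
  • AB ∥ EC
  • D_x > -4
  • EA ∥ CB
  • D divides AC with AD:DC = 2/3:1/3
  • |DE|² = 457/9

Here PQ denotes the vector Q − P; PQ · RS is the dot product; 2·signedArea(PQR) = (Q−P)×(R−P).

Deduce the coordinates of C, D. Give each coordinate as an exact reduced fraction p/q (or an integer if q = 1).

1. C_x = -1  [EA ∥ CB ∩ AB ∥ EC]
2. C_y = 0  [EA ∥ CB ∩ AB ∥ EC]
   → C = (-1, 0)
3. D_x = -10/3  [D divides AC with AD:DC = 2/3:1/3]
4. D_y = -2  [D divides AC with AD:DC = 2/3:1/3]
   → D = (-10/3, -2)

C = (-1, 0)
D = (-10/3, -2)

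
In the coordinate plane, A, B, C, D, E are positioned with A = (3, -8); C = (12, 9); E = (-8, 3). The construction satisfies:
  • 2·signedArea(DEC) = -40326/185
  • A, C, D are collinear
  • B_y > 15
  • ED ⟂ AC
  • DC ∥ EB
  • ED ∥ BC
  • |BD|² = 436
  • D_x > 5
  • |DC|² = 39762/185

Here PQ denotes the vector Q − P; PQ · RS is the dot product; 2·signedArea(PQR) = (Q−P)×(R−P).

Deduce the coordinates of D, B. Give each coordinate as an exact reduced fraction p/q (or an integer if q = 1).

B = (-211/185, 2952/185)
D = (951/185, -732/185)

1. D_x = 951/185  [A, C, D are collinear ∩ ED ⟂ AC]
2. D_y = -732/185  [A, C, D are collinear ∩ ED ⟂ AC]
   → D = (951/185, -732/185)
3. B_x = -211/185  [ED ∥ BC ∩ DC ∥ EB]
4. B_y = 2952/185  [ED ∥ BC ∩ DC ∥ EB]
   → B = (-211/185, 2952/185)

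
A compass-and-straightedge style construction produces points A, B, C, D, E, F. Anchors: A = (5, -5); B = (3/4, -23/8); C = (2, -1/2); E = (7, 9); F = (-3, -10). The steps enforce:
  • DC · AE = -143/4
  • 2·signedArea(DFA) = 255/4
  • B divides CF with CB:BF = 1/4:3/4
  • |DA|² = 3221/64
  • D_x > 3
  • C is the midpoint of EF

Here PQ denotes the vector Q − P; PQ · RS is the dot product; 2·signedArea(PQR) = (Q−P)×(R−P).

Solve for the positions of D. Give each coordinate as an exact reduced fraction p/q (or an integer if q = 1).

1. D_x = 13/4  [DC · AE = -143/4 ∩ 2·signedArea(DFA) = 255/4]
2. D_y = 15/8  [DC · AE = -143/4 ∩ 2·signedArea(DFA) = 255/4]
   → D = (13/4, 15/8)

D = (13/4, 15/8)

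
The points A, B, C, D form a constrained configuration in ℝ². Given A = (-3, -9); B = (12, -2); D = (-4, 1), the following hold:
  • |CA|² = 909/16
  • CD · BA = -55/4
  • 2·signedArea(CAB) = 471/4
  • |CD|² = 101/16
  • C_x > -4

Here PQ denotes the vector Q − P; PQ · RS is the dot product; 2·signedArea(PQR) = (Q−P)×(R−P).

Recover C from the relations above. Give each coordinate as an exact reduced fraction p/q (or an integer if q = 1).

1. C_x = -15/4  [2·signedArea(CAB) = 471/4 ∩ CD · BA = -55/4]
2. C_y = -3/2  [2·signedArea(CAB) = 471/4 ∩ CD · BA = -55/4]
   → C = (-15/4, -3/2)

C = (-15/4, -3/2)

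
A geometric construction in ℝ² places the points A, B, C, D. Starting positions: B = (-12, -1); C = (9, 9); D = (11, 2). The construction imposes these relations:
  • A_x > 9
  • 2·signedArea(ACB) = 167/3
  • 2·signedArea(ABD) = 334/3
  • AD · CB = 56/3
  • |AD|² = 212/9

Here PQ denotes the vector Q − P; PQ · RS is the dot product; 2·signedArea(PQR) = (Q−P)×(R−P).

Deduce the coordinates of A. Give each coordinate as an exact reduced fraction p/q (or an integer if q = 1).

1. A_x = 29/3  [2·signedArea(ACB) = 167/3 ∩ AD · CB = 56/3]
2. A_y = 20/3  [2·signedArea(ACB) = 167/3 ∩ AD · CB = 56/3]
   → A = (29/3, 20/3)

A = (29/3, 20/3)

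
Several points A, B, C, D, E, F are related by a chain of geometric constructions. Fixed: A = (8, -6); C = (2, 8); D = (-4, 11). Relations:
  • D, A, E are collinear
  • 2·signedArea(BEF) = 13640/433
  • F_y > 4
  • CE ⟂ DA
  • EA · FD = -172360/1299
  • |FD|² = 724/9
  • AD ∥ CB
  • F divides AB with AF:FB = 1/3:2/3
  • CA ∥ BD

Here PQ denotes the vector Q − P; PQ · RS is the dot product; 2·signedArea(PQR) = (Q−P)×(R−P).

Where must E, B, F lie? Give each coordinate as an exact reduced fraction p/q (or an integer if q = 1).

1. E_x = -256/433  [D, A, E are collinear ∩ CE ⟂ DA]
2. E_y = 2672/433  [D, A, E are collinear ∩ CE ⟂ DA]
   → E = (-256/433, 2672/433)
3. B_x = -10  [CA ∥ BD ∩ AD ∥ CB]
4. B_y = 25  [CA ∥ BD ∩ AD ∥ CB]
   → B = (-10, 25)
5. F_x = 2  [F divides AB with AF:FB = 1/3:2/3]
6. F_y = 13/3  [F divides AB with AF:FB = 1/3:2/3]
   → F = (2, 13/3)

B = (-10, 25)
E = (-256/433, 2672/433)
F = (2, 13/3)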